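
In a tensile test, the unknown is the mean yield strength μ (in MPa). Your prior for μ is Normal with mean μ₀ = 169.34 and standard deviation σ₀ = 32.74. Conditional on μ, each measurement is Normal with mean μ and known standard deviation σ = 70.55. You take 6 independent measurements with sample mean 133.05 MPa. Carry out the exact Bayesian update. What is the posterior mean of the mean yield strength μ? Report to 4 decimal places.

148.8823

For Normal data with known variance σ², a Normal(μ₀, σ₀²) prior on μ is conjugate. Posterior precision = 1/σ₀² + n/σ²; posterior mean is the precision-weighted average of μ₀ and x̄.
n·x̄ = 6·133.05 = 798.3.
σ₀² = 32.74² = 1071.9076, σ² = 70.55² = 4977.3025; σ² + n·σ₀² = 4977.3025 + 6·1071.9076 = 11408.7481.
Posterior mean = (μ₀/σ₀² + n·x̄/σ²)/(1/σ₀² + n/σ²) = (σ²·μ₀ + σ₀²·n·x̄)/(σ² + n·σ₀²) = (4977.3025·169.34 + 1071.9076·798.3)/11408.7481 = 1698560.24243/11408.7481 = 148.8823.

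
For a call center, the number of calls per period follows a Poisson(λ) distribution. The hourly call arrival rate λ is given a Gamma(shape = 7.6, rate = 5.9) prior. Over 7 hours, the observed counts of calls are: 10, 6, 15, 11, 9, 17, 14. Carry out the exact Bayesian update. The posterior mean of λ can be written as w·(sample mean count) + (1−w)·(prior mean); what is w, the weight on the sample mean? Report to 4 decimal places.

With a Gamma(shape α, rate β) prior, the Poisson likelihood is conjugate: the posterior is Gamma(α + ΣXᵢ, β + n).
Posterior mean = (α₀+S)/(β₀+n) = [n/(β₀+n)]·(S/n) + [β₀/(β₀+n)]·(α₀/β₀), so only n and β₀ enter the weight.
Weight on data w = n/(β₀+n) = 7/(5.9+7) = 7/12.9 = 0.5426.

0.5426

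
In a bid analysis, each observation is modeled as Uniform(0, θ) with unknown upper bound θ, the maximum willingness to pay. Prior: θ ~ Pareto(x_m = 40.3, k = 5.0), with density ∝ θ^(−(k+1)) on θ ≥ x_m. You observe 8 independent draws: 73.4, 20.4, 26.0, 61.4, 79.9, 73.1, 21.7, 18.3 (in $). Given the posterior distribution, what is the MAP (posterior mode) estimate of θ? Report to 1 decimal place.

A Pareto(scale x_m, shape k) prior on the upper bound θ of Uniform(0, θ) is conjugate: posterior is Pareto(max(x_m, max xᵢ), k + n).
Sample maximum = 79.9; prior scale x_m = 40.3 → posterior scale = max = 79.9.
Posterior shape = 5.0 + 8 = 13.0.
The Pareto density is decreasing on [x_m, ∞), so the mode is x_m = 79.9.

79.9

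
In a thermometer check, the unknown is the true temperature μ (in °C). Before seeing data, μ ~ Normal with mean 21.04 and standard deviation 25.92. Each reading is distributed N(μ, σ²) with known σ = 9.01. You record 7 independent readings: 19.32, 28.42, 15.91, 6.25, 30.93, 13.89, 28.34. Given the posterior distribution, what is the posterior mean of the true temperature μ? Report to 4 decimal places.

20.4474

For Normal data with known variance σ², a Normal(μ₀, σ₀²) prior on μ is conjugate. Posterior precision = 1/σ₀² + n/σ²; posterior mean is the precision-weighted average of μ₀ and x̄.
Σxᵢ = 19.32 + 28.42 + 15.91 + 6.25 + 30.93 + 13.89 + 28.34 = 143.06, so n·x̄ = 143.06.
σ₀² = 25.92² = 671.8464, σ² = 9.01² = 81.1801; σ² + n·σ₀² = 81.1801 + 7·671.8464 = 4784.1049.
Posterior mean = (μ₀/σ₀² + n·x̄/σ²)/(1/σ₀² + n/σ²) = (σ²·μ₀ + σ₀²·n·x̄)/(σ² + n·σ₀²) = (81.1801·21.04 + 671.8464·143.06)/4784.1049 = 97822.375288/4784.1049 = 20.4474.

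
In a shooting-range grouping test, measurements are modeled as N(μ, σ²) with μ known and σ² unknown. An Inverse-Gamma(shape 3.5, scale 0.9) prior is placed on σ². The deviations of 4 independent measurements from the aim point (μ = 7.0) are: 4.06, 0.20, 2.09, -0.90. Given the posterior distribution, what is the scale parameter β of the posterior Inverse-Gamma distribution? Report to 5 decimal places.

With known mean μ and an Inverse-Gamma(α, β) prior on σ², the Normal likelihood is conjugate: posterior is Inv-Gamma(α + n/2, β + Σ(xᵢ−μ)²/2).
Σ(xᵢ−μ)² = (4.06)² + (0.20)² + (2.09)² + (-0.90)² = 21.7017.
Posterior: Inv-Gamma(3.5 + 4/2, 0.9 + 21.7017/2) = Inv-Gamma(5.50, 11.75085).
Posterior β = 11.75085.

11.75085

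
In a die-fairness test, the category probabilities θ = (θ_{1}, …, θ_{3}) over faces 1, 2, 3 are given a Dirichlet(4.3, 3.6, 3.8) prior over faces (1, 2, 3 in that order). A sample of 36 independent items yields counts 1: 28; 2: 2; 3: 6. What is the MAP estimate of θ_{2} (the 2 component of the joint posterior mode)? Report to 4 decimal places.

The Dirichlet prior is conjugate to the Multinomial likelihood: each posterior αⱼ = prior αⱼ + observed count nⱼ.
Posterior concentration: (32.3, 5.6, 9.8), total = 47.7.
Joint mode component: (α_{2}−1)/(Σα−K) = 4.6/44.7 = 0.1029.

0.1029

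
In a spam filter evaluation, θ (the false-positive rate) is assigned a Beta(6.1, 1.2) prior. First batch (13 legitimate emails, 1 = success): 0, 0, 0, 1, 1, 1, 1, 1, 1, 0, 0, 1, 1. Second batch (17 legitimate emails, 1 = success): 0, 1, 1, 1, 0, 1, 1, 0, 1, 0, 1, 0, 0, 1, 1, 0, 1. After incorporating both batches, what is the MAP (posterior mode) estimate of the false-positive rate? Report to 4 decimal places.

The Beta prior is conjugate to a Binomial/Bernoulli likelihood; the update adds successes to α and failures to β.
After batch 1: Beta(6.1+8, 1.2+5) = Beta(14.1, 6.2).
After batch 2: Beta(14.1+10, 6.2+7) = Beta(24.1, 13.2).
Mode of Beta(a,b) for a,b>1 is (a−1)/(a+b−2) = 23.1/35.3 = 0.6544.

0.6544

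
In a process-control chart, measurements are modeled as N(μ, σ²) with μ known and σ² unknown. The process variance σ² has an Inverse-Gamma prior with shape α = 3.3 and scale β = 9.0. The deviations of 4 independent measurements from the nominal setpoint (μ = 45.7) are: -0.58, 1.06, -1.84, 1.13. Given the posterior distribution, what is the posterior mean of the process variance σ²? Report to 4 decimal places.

2.8049

With known mean μ and an Inverse-Gamma(α, β) prior on σ², the Normal likelihood is conjugate: posterior is Inv-Gamma(α + n/2, β + Σ(xᵢ−μ)²/2).
Σ(xᵢ−μ)² = (-0.58)² + (1.06)² + (-1.84)² + (1.13)² = 6.1225.
Posterior: Inv-Gamma(3.3 + 4/2, 9.0 + 6.1225/2) = Inv-Gamma(5.30, 12.06125).
E[σ²|data] = β/(α−1) = 12.06125/4.30 = 2.8049.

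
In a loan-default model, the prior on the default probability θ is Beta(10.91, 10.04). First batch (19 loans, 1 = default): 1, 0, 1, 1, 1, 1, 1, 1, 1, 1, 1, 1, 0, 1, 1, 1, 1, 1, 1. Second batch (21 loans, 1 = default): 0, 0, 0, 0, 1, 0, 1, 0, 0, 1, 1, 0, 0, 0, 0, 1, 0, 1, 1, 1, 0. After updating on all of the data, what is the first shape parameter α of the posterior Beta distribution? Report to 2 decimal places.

35.91

The Beta prior is conjugate to a Binomial/Bernoulli likelihood; the update adds successes to α and failures to β.
After batch 1: Beta(10.91+17, 10.04+2) = Beta(27.91, 12.04).
After batch 2: Beta(27.91+8, 12.04+13) = Beta(35.91, 25.04).
Posterior α = 35.91.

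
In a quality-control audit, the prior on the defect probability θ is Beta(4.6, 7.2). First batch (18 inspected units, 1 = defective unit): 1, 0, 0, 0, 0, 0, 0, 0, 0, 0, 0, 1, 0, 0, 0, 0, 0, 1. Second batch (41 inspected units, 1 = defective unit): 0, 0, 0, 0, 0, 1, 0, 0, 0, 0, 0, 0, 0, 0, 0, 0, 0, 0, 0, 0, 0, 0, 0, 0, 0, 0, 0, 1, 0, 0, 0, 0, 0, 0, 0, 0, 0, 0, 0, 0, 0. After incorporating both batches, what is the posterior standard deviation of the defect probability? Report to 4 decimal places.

The Beta prior is conjugate to a Binomial/Bernoulli likelihood; the update adds successes to α and failures to β.
After batch 1: Beta(4.6+3, 7.2+15) = Beta(7.6, 22.2).
After batch 2: Beta(7.6+2, 22.2+39) = Beta(9.6, 61.2).
Var = αβ/((α+β)²(α+β+1)) = 9.6·61.2/(70.8²·71.8) = 0.00163242; SD = √0.00163242 = 0.0404.

0.0404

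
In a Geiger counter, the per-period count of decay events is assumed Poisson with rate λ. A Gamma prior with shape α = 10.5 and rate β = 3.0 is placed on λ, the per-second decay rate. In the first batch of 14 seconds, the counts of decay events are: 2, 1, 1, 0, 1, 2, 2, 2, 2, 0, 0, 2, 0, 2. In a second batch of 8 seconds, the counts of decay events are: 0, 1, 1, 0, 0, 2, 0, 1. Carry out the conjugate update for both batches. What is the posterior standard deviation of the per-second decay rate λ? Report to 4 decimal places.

0.2280

With a Gamma(shape α, rate β) prior, the Poisson likelihood is conjugate: the posterior is Gamma(α + ΣXᵢ, β + n).
Batch 1: sum of counts S = 17 over n = 14 seconds.
After batch 1: Gamma(α+S, β+n) = Gamma(10.5+17, 3.0+14) = Gamma(27.5, 17.0).
Batch 2: sum of counts S = 5 over n = 8 seconds.
After batch 2: Gamma(α+S, β+n) = Gamma(27.5+5, 17.0+8) = Gamma(32.5, 25.0).
SD = √α/β = √32.5/25.0 = 0.2280.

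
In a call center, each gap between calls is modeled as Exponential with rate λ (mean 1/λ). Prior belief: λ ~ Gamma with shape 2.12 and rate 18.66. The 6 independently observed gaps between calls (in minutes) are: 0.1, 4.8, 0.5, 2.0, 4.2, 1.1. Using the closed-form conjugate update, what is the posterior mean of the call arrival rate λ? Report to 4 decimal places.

0.2589

With a Gamma(shape α, rate β) prior on the exponential rate λ, the posterior after n observations with total T = Σxᵢ is Gamma(α+n, β+T).
Sum of observations T = 12.7 minutes; n = 6.
Posterior: Gamma(2.12+6, 18.66+12.7) = Gamma(8.12, 31.36).
Posterior mean of λ = α/β = 8.12/31.36 = 0.2589.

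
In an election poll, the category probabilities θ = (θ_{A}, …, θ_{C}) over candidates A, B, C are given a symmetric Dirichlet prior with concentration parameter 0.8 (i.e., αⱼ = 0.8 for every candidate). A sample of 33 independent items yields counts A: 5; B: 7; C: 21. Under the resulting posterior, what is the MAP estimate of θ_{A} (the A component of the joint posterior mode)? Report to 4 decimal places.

0.1481

The Dirichlet prior is conjugate to the Multinomial likelihood: each posterior αⱼ = prior αⱼ + observed count nⱼ.
Posterior concentration: (5.8, 7.8, 21.8), total = 35.4.
Joint mode component: (α_{A}−1)/(Σα−K) = 4.8/32.4 = 0.1481.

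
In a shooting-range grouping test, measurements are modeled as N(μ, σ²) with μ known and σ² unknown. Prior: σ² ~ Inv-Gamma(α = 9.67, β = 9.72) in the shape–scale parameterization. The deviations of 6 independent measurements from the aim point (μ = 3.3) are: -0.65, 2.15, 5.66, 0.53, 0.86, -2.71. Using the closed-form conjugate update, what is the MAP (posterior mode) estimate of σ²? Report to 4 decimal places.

With known mean μ and an Inverse-Gamma(α, β) prior on σ², the Normal likelihood is conjugate: posterior is Inv-Gamma(α + n/2, β + Σ(xᵢ−μ)²/2).
Σ(xᵢ−μ)² = (-0.65)² + (2.15)² + (5.66)² + (0.53)² + (0.86)² + (-2.71)² = 45.4452.
Posterior: Inv-Gamma(9.67 + 6/2, 9.72 + 45.4452/2) = Inv-Gamma(12.67, 32.44260).
Mode = β/(α+1) = 32.44260/13.67 = 2.3733.

2.3733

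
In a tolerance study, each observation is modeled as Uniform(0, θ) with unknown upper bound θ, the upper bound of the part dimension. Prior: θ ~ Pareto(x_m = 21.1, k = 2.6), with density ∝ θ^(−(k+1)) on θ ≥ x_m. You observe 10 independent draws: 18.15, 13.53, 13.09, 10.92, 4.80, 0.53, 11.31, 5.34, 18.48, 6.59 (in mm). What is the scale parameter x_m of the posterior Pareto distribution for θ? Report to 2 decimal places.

A Pareto(scale x_m, shape k) prior on the upper bound θ of Uniform(0, θ) is conjugate: posterior is Pareto(max(x_m, max xᵢ), k + n).
Sample maximum = 18.48; prior scale x_m = 21.1 → posterior scale = max = 21.10.
Posterior shape = 2.6 + 10 = 12.6.
Posterior scale x_m = 21.10.

21.10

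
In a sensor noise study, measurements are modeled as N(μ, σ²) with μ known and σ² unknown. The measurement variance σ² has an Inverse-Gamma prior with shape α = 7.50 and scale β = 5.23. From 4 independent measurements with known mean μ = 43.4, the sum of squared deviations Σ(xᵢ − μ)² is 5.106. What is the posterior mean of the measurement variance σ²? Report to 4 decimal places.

With known mean μ and an Inverse-Gamma(α, β) prior on σ², the Normal likelihood is conjugate: posterior is Inv-Gamma(α + n/2, β + Σ(xᵢ−μ)²/2).
Posterior: Inv-Gamma(7.50 + 4/2, 5.23 + 5.106/2) = Inv-Gamma(9.50, 7.7830).
E[σ²|data] = β/(α−1) = 7.7830/8.50 = 0.9156.

0.9156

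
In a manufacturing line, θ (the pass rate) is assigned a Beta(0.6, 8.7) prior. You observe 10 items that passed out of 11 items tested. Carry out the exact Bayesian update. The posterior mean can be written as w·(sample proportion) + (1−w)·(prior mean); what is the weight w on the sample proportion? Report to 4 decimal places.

0.5419

The Beta prior is conjugate to a Binomial/Bernoulli likelihood; the update adds successes to α and failures to β.
Posterior mean = (α₀+k)/(α₀+β₀+n) = [n/(α₀+β₀+n)]·(k/n) + [(α₀+β₀)/(α₀+β₀+n)]·α₀/(α₀+β₀), so only n and the prior enter the weight.
The weight on the data is w = n/(α₀+β₀+n) = 11/(0.6+8.7+11) = 11/20.3 = 0.5419.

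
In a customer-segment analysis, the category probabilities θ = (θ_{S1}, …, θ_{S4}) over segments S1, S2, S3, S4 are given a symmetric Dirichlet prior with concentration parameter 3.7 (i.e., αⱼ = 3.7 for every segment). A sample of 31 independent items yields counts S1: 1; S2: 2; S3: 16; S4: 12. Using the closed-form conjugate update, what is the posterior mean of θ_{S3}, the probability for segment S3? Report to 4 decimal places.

The Dirichlet prior is conjugate to the Multinomial likelihood: each posterior αⱼ = prior αⱼ + observed count nⱼ.
Posterior concentration: (4.7, 5.7, 19.7, 15.7), total = 45.8.
E[θ_{S3}|data] = α_{S3}/Σα = 19.7/45.8 = 0.4301.

0.4301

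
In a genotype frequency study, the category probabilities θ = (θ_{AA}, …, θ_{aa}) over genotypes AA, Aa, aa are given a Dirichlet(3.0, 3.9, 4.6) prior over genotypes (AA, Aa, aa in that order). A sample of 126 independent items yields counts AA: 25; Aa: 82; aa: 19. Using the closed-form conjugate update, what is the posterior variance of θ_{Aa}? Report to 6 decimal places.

The Dirichlet prior is conjugate to the Multinomial likelihood: each posterior αⱼ = prior αⱼ + observed count nⱼ.
Posterior concentration: (28.0, 85.9, 23.6), total = 137.5.
Var[θ_j] = α_j(Σα−α_j)/((Σα)²(Σα+1)) = 85.9·51.6/(137.5²·138.5) = 0.001693.

0.001693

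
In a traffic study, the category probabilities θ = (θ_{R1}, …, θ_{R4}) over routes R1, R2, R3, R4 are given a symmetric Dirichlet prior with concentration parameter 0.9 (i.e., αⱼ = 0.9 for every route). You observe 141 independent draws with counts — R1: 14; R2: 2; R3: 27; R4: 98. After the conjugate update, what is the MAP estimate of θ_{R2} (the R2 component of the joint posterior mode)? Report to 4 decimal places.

The Dirichlet prior is conjugate to the Multinomial likelihood: each posterior αⱼ = prior αⱼ + observed count nⱼ.
Posterior concentration: (14.9, 2.9, 27.9, 98.9), total = 144.6.
Joint mode component: (α_{R2}−1)/(Σα−K) = 1.9/140.6 = 0.0135.

0.0135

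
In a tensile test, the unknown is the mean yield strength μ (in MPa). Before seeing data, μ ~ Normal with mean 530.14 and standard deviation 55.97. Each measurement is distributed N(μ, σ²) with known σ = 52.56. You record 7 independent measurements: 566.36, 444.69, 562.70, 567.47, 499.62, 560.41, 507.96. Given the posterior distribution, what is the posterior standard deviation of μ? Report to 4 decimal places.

For Normal data with known variance σ², a Normal(μ₀, σ₀²) prior on μ is conjugate. Posterior precision = 1/σ₀² + n/σ²; posterior mean is the precision-weighted average of μ₀ and x̄.
σ₀² = 55.97² = 3132.6409, σ² = 52.56² = 2762.5536; σ² + n·σ₀² = 2762.5536 + 7·3132.6409 = 24691.0399.
Posterior precision = 1/σ₀² + n/σ² = 1/3132.6409 + 7/2762.5536 = (σ² + n·σ₀²)/(σ₀²σ²) = 24691.0399/(3132.6409·2762.5536); posterior variance σₙ² = σ₀²σ²/(σ² + n·σ₀²) = 3132.6409·2762.5536/24691.0399 = 350.495096.
Posterior SD = √σₙ² = √(3132.6409·2762.5536/24691.0399) = 18.7215.

18.7215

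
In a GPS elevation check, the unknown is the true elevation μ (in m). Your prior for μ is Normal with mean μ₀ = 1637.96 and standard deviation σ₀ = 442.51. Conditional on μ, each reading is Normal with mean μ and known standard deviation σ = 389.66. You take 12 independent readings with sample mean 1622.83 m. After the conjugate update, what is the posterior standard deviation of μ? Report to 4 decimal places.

109.0181

For Normal data with known variance σ², a Normal(μ₀, σ₀²) prior on μ is conjugate. Posterior precision = 1/σ₀² + n/σ²; posterior mean is the precision-weighted average of μ₀ and x̄.
σ₀² = 442.51² = 195815.1001, σ² = 389.66² = 151834.9156; σ² + n·σ₀² = 151834.9156 + 12·195815.1001 = 2501616.1168.
Posterior precision = 1/σ₀² + n/σ² = 1/195815.1001 + 12/151834.9156 = (σ² + n·σ₀²)/(σ₀²σ²) = 2501616.1168/(195815.1001·151834.9156); posterior variance σₙ² = σ₀²σ²/(σ² + n·σ₀²) = 195815.1001·151834.9156/2501616.1168 = 11884.944695.
Posterior SD = √σₙ² = √(195815.1001·151834.9156/2501616.1168) = 109.0181.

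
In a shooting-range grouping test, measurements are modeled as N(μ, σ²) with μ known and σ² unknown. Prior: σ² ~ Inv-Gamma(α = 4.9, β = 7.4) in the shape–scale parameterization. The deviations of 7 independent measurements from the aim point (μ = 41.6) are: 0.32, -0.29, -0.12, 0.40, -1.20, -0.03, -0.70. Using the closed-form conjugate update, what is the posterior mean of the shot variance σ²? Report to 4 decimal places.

1.1549

With known mean μ and an Inverse-Gamma(α, β) prior on σ², the Normal likelihood is conjugate: posterior is Inv-Gamma(α + n/2, β + Σ(xᵢ−μ)²/2).
Σ(xᵢ−μ)² = (0.32)² + (-0.29)² + (-0.12)² + (0.40)² + (-1.20)² + (-0.03)² + (-0.70)² = 2.2918.
Posterior: Inv-Gamma(4.9 + 7/2, 7.4 + 2.2918/2) = Inv-Gamma(8.40, 8.54590).
E[σ²|data] = β/(α−1) = 8.54590/7.40 = 1.1549.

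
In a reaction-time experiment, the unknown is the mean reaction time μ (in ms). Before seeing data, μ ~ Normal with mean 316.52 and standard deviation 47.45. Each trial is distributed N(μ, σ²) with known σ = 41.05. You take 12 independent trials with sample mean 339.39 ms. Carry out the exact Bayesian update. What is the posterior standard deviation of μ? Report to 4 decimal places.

11.4970

For Normal data with known variance σ², a Normal(μ₀, σ₀²) prior on μ is conjugate. Posterior precision = 1/σ₀² + n/σ²; posterior mean is the precision-weighted average of μ₀ and x̄.
σ₀² = 47.45² = 2251.5025, σ² = 41.05² = 1685.1025; σ² + n·σ₀² = 1685.1025 + 12·2251.5025 = 28703.1325.
Posterior precision = 1/σ₀² + n/σ² = 1/2251.5025 + 12/1685.1025 = (σ² + n·σ₀²)/(σ₀²σ²) = 28703.1325/(2251.5025·1685.1025); posterior variance σₙ² = σ₀²σ²/(σ² + n·σ₀²) = 2251.5025·1685.1025/28703.1325 = 132.181130.
Posterior SD = √σₙ² = √(2251.5025·1685.1025/28703.1325) = 11.4970.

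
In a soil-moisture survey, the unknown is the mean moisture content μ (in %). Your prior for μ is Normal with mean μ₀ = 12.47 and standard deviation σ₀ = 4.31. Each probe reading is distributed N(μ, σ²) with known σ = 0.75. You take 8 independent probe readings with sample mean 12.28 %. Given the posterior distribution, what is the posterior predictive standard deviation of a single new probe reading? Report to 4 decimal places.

For Normal data with known variance σ², a Normal(μ₀, σ₀²) prior on μ is conjugate. Posterior precision = 1/σ₀² + n/σ²; posterior mean is the precision-weighted average of μ₀ and x̄.
σ₀² = 4.31² = 18.5761, σ² = 0.75² = 0.5625; σ² + n·σ₀² = 0.5625 + 8·18.5761 = 149.1713.
Posterior precision = 1/σ₀² + n/σ² = 1/18.5761 + 8/0.5625 = (σ² + n·σ₀²)/(σ₀²σ²) = 149.1713/(18.5761·0.5625); posterior variance σₙ² = σ₀²σ²/(σ² + n·σ₀²) = 18.5761·0.5625/149.1713 = 0.070047.
Predictive variance for one new observation = σₙ² + σ² = 18.5761·0.5625/149.1713 + 0.5625 = σ²·(σ₀² + 149.1713)/149.1713 = 0.5625·167.7474/149.1713 = 0.632547; SD = √(0.5625·167.7474/149.1713) = 0.7953.

0.7953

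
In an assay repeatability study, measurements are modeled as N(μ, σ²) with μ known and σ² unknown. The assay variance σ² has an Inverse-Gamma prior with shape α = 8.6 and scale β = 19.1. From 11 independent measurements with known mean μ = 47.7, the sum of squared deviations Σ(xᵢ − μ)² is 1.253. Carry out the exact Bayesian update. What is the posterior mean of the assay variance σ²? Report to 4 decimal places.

1.5058

With known mean μ and an Inverse-Gamma(α, β) prior on σ², the Normal likelihood is conjugate: posterior is Inv-Gamma(α + n/2, β + Σ(xᵢ−μ)²/2).
Posterior: Inv-Gamma(8.6 + 11/2, 19.1 + 1.253/2) = Inv-Gamma(14.10, 19.7265).
E[σ²|data] = β/(α−1) = 19.7265/13.10 = 1.5058.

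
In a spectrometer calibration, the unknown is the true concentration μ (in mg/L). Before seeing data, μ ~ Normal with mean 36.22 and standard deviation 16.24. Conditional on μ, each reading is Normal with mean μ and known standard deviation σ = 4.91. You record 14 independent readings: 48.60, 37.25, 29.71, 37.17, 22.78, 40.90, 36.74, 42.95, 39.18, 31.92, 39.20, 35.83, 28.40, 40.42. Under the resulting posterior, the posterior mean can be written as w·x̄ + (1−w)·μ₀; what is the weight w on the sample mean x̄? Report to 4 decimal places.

For Normal data with known variance σ², a Normal(μ₀, σ₀²) prior on μ is conjugate. Posterior precision = 1/σ₀² + n/σ²; posterior mean is the precision-weighted average of μ₀ and x̄.
σ₀² = 16.24² = 263.7376, σ² = 4.91² = 24.1081. Prior precision 1/σ₀² = 1/263.7376; data precision n/σ² = 14/24.1081.
w = (n/σ²)/(1/σ₀² + n/σ²) = n·σ₀²/(σ² + n·σ₀²) = 14·263.7376/(24.1081 + 14·263.7376) = 3692.3264/3716.4345 = 0.9935.

0.9935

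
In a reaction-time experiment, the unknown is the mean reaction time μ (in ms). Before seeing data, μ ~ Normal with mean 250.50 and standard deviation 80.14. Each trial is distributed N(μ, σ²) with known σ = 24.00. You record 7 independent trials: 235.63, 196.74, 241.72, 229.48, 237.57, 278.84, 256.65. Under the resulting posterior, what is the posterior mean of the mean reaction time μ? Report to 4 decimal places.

For Normal data with known variance σ², a Normal(μ₀, σ₀²) prior on μ is conjugate. Posterior precision = 1/σ₀² + n/σ²; posterior mean is the precision-weighted average of μ₀ and x̄.
Σxᵢ = 235.63 + 196.74 + 241.72 + 229.48 + 237.57 + 278.84 + 256.65 = 1676.63, so n·x̄ = 1676.63.
σ₀² = 80.14² = 6422.4196, σ² = 24.00² = 576; σ² + n·σ₀² = 576 + 7·6422.4196 = 45532.9372.
Posterior mean = (μ₀/σ₀² + n·x̄/σ²)/(1/σ₀² + n/σ²) = (σ²·μ₀ + σ₀²·n·x̄)/(σ² + n·σ₀²) = (576·250.50 + 6422.4196·1676.63)/45532.9372 = 10912309.373948/45532.9372 = 239.6575.

239.6575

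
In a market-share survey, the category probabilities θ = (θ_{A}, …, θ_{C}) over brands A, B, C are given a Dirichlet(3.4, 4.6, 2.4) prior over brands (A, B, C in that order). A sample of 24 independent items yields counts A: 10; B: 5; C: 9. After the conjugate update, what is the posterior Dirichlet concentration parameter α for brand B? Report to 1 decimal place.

9.6

The Dirichlet prior is conjugate to the Multinomial likelihood: each posterior αⱼ = prior αⱼ + observed count nⱼ.
Posterior concentration: (13.4, 9.6, 11.4), total = 34.4.
α_{B} = 4.6 + 5 = 9.6.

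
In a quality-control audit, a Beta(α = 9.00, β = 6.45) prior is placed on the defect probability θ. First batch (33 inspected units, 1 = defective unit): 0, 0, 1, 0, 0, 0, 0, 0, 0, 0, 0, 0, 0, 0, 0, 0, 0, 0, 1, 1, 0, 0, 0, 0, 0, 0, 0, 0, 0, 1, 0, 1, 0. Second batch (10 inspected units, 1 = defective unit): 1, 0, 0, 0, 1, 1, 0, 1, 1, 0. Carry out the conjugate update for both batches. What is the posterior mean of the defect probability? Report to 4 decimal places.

The Beta prior is conjugate to a Binomial/Bernoulli likelihood; the update adds successes to α and failures to β.
After batch 1: Beta(9.00+5, 6.45+28) = Beta(14.00, 34.45).
After batch 2: Beta(14.00+5, 34.45+5) = Beta(19.00, 39.45).
Posterior mean = α/(α+β) = 19.00/58.45 = 0.3251.

0.3251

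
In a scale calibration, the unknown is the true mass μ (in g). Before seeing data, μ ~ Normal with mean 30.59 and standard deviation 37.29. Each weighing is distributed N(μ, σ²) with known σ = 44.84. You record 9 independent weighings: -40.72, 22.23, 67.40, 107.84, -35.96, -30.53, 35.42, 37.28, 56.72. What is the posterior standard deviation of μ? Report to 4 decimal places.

For Normal data with known variance σ², a Normal(μ₀, σ₀²) prior on μ is conjugate. Posterior precision = 1/σ₀² + n/σ²; posterior mean is the precision-weighted average of μ₀ and x̄.
σ₀² = 37.29² = 1390.5441, σ² = 44.84² = 2010.6256; σ² + n·σ₀² = 2010.6256 + 9·1390.5441 = 14525.5225.
Posterior precision = 1/σ₀² + n/σ² = 1/1390.5441 + 9/2010.6256 = (σ² + n·σ₀²)/(σ₀²σ²) = 14525.5225/(1390.5441·2010.6256); posterior variance σₙ² = σ₀²σ²/(σ² + n·σ₀²) = 1390.5441·2010.6256/14525.5225 = 192.479380.
Posterior SD = √σₙ² = √(1390.5441·2010.6256/14525.5225) = 13.8737.

13.8737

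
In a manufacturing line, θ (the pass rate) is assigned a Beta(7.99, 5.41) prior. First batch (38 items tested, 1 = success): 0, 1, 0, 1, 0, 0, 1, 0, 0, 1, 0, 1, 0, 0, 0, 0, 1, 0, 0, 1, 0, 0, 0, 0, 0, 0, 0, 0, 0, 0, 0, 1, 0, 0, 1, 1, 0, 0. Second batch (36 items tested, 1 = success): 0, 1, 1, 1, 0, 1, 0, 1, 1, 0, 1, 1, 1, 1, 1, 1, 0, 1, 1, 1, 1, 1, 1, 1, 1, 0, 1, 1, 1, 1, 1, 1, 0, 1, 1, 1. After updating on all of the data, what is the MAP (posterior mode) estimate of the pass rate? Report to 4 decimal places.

0.5385

The Beta prior is conjugate to a Binomial/Bernoulli likelihood; the update adds successes to α and failures to β.
After batch 1: Beta(7.99+10, 5.41+28) = Beta(17.99, 33.41).
After batch 2: Beta(17.99+29, 33.41+7) = Beta(46.99, 40.41).
Mode of Beta(a,b) for a,b>1 is (a−1)/(a+b−2) = 45.99/85.40 = 0.5385.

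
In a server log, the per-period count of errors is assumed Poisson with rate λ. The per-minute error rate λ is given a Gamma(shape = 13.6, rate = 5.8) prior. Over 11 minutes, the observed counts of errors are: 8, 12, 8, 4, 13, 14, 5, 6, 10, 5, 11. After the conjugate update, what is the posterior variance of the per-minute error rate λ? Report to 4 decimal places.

0.3883

With a Gamma(shape α, rate β) prior, the Poisson likelihood is conjugate: the posterior is Gamma(α + ΣXᵢ, β + n).
Sum of counts S = 96 over n = 11 minutes.
Posterior: Gamma(α+S, β+n) = Gamma(13.6+96, 5.8+11) = Gamma(109.6, 16.8).
Var = α/β² = 109.6/16.8² = 0.3883.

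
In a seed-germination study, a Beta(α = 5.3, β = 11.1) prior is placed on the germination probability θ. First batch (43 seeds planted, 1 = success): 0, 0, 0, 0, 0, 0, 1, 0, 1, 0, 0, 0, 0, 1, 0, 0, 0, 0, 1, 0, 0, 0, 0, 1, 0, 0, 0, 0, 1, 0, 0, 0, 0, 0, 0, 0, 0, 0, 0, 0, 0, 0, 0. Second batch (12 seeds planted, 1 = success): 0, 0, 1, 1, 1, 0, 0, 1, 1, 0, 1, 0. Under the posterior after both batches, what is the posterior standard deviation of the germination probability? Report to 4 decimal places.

The Beta prior is conjugate to a Binomial/Bernoulli likelihood; the update adds successes to α and failures to β.
After batch 1: Beta(5.3+6, 11.1+37) = Beta(11.3, 48.1).
After batch 2: Beta(11.3+6, 48.1+6) = Beta(17.3, 54.1).
Var = αβ/((α+β)²(α+β+1)) = 17.3·54.1/(71.4²·72.4) = 0.00253576; SD = √0.00253576 = 0.0504.

0.0504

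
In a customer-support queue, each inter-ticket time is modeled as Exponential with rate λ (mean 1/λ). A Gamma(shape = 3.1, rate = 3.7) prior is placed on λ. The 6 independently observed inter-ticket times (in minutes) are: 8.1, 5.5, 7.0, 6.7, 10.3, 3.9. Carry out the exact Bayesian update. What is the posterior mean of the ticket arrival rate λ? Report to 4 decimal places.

With a Gamma(shape α, rate β) prior on the exponential rate λ, the posterior after n observations with total T = Σxᵢ is Gamma(α+n, β+T).
Sum of observations T = 41.5 minutes; n = 6.
Posterior: Gamma(3.1+6, 3.7+41.5) = Gamma(9.1, 45.2).
Posterior mean of λ = α/β = 9.1/45.2 = 0.2013.

0.2013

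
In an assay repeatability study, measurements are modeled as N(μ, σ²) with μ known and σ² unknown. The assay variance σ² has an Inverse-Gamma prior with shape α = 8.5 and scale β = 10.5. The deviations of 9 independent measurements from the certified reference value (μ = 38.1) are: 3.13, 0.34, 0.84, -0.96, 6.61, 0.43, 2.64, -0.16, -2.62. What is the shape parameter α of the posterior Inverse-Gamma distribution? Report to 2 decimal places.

With known mean μ and an Inverse-Gamma(α, β) prior on σ², the Normal likelihood is conjugate: posterior is Inv-Gamma(α + n/2, β + Σ(xᵢ−μ)²/2).
Σ(xᵢ−μ)² = (3.13)² + (0.34)² + (0.84)² + (-0.96)² + (6.61)² + (0.43)² + (2.64)² + (-0.16)² + (-2.62)² = 69.2763.
Posterior: Inv-Gamma(8.5 + 9/2, 10.5 + 69.2763/2) = Inv-Gamma(13.00, 45.13815).
Posterior α = 13.00.

13.00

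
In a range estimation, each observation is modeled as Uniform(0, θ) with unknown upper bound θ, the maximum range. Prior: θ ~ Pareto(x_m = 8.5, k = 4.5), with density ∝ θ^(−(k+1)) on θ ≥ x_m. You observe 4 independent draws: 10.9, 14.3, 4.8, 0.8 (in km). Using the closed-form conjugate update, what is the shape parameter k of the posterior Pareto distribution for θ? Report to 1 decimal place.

8.5

A Pareto(scale x_m, shape k) prior on the upper bound θ of Uniform(0, θ) is conjugate: posterior is Pareto(max(x_m, max xᵢ), k + n).
Sample maximum = 14.3; prior scale x_m = 8.5 → posterior scale = max = 14.3.
Posterior shape = 4.5 + 4 = 8.5.
Posterior shape k = 8.5.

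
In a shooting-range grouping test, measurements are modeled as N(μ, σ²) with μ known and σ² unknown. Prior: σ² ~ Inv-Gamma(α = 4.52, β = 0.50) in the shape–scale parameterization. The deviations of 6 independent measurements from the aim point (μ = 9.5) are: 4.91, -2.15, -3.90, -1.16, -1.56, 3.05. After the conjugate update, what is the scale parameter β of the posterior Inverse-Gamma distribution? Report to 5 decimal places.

With known mean μ and an Inverse-Gamma(α, β) prior on σ², the Normal likelihood is conjugate: posterior is Inv-Gamma(α + n/2, β + Σ(xᵢ−μ)²/2).
Σ(xᵢ−μ)² = (4.91)² + (-2.15)² + (-3.90)² + (-1.16)² + (-1.56)² + (3.05)² = 57.0223.
Posterior: Inv-Gamma(4.52 + 6/2, 0.50 + 57.0223/2) = Inv-Gamma(7.52, 29.01115).
Posterior β = 29.01115.

29.01115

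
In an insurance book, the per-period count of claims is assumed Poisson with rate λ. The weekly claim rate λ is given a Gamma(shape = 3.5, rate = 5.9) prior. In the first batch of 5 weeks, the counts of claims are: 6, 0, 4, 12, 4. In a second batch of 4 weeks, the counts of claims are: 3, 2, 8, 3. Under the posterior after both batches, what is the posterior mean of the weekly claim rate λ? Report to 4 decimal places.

With a Gamma(shape α, rate β) prior, the Poisson likelihood is conjugate: the posterior is Gamma(α + ΣXᵢ, β + n).
Batch 1: sum of counts S = 26 over n = 5 weeks.
After batch 1: Gamma(α+S, β+n) = Gamma(3.5+26, 5.9+5) = Gamma(29.5, 10.9).
Batch 2: sum of counts S = 16 over n = 4 weeks.
After batch 2: Gamma(α+S, β+n) = Gamma(29.5+16, 10.9+4) = Gamma(45.5, 14.9).
Posterior mean = α/β = 45.5/14.9 = 3.0537.

3.0537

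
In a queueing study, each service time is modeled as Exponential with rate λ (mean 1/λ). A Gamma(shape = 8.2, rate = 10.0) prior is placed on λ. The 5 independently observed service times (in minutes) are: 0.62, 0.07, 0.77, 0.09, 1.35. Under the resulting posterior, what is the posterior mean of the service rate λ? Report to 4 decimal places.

1.0233

With a Gamma(shape α, rate β) prior on the exponential rate λ, the posterior after n observations with total T = Σxᵢ is Gamma(α+n, β+T).
Sum of observations T = 2.90 minutes; n = 5.
Posterior: Gamma(8.2+5, 10.0+2.90) = Gamma(13.2, 12.90).
Posterior mean of λ = α/β = 13.2/12.90 = 1.0233.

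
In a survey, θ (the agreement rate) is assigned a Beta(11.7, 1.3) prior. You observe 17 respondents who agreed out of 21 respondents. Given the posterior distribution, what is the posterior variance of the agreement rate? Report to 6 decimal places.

The Beta prior is conjugate to a Binomial/Bernoulli likelihood; the update adds successes to α and failures to β.
Posterior: Beta(α+k, β+n−k) = Beta(11.7+17, 1.3+4) = Beta(28.7, 5.3).
Var = αβ/((α+β)²(α+β+1)) = 28.7·5.3/(34.0²·35.0) = 0.003760.

0.003760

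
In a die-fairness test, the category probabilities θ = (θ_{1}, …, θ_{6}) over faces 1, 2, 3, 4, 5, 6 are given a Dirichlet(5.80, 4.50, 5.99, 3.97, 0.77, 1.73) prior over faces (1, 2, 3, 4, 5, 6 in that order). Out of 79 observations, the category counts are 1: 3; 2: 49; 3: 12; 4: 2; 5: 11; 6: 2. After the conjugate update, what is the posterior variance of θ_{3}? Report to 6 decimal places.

0.001416

The Dirichlet prior is conjugate to the Multinomial likelihood: each posterior αⱼ = prior αⱼ + observed count nⱼ.
Posterior concentration: (8.80, 53.50, 17.99, 5.97, 11.77, 3.73), total = 101.76.
Var[θ_j] = α_j(Σα−α_j)/((Σα)²(Σα+1)) = 17.99·83.77/(101.76²·102.76) = 0.001416.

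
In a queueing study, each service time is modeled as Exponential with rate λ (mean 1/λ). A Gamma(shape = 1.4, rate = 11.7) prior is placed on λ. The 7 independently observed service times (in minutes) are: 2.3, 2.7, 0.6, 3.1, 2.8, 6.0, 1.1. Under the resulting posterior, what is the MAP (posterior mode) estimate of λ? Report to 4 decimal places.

0.2442

With a Gamma(shape α, rate β) prior on the exponential rate λ, the posterior after n observations with total T = Σxᵢ is Gamma(α+n, β+T).
Sum of observations T = 18.6 minutes; n = 7.
Posterior: Gamma(1.4+7, 11.7+18.6) = Gamma(8.4, 30.3).
Mode = (α−1)/β = 0.2442.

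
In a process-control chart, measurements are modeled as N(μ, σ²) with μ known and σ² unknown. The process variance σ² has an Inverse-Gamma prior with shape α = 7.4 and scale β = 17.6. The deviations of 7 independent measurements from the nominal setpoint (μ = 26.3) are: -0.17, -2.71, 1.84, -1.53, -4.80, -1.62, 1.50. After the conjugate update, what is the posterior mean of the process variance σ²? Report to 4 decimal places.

3.8492

With known mean μ and an Inverse-Gamma(α, β) prior on σ², the Normal likelihood is conjugate: posterior is Inv-Gamma(α + n/2, β + Σ(xᵢ−μ)²/2).
Σ(xᵢ−μ)² = (-0.17)² + (-2.71)² + (1.84)² + (-1.53)² + (-4.80)² + (-1.62)² + (1.50)² = 41.0139.
Posterior: Inv-Gamma(7.4 + 7/2, 17.6 + 41.0139/2) = Inv-Gamma(10.90, 38.10695).
E[σ²|data] = β/(α−1) = 38.10695/9.90 = 3.8492.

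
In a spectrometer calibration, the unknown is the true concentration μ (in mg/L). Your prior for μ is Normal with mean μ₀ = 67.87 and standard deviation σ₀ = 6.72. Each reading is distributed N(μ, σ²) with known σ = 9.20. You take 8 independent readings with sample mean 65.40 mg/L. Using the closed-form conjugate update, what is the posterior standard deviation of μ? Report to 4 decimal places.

2.9278

For Normal data with known variance σ², a Normal(μ₀, σ₀²) prior on μ is conjugate. Posterior precision = 1/σ₀² + n/σ²; posterior mean is the precision-weighted average of μ₀ and x̄.
σ₀² = 6.72² = 45.1584, σ² = 9.20² = 84.64; σ² + n·σ₀² = 84.64 + 8·45.1584 = 445.9072.
Posterior precision = 1/σ₀² + n/σ² = 1/45.1584 + 8/84.64 = (σ² + n·σ₀²)/(σ₀²σ²) = 445.9072/(45.1584·84.64); posterior variance σₙ² = σ₀²σ²/(σ² + n·σ₀²) = 45.1584·84.64/445.9072 = 8.571754.
Posterior SD = √σₙ² = √(45.1584·84.64/445.9072) = 2.9278.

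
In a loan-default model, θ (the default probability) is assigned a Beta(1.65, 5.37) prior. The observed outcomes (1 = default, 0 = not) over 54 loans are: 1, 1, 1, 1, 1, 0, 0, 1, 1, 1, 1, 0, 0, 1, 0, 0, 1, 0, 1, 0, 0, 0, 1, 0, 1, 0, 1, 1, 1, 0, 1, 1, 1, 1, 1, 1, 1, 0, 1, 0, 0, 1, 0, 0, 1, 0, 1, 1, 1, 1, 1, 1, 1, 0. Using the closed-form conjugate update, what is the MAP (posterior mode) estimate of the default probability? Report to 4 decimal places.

0.5871

The Beta prior is conjugate to a Binomial/Bernoulli likelihood; the update adds successes to α and failures to β.
Posterior: Beta(α+k, β+n−k) = Beta(1.65+34, 5.37+20) = Beta(35.65, 25.37).
Mode of Beta(a,b) for a,b>1 is (a−1)/(a+b−2) = 34.65/59.02 = 0.5871.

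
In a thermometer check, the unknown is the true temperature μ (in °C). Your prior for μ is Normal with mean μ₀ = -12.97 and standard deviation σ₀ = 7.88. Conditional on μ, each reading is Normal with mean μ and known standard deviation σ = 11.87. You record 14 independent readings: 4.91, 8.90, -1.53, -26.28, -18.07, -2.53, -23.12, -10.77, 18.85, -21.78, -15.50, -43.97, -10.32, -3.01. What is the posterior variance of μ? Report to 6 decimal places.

For Normal data with known variance σ², a Normal(μ₀, σ₀²) prior on μ is conjugate. Posterior precision = 1/σ₀² + n/σ²; posterior mean is the precision-weighted average of μ₀ and x̄.
σ₀² = 7.88² = 62.0944, σ² = 11.87² = 140.8969; σ² + n·σ₀² = 140.8969 + 14·62.0944 = 1010.2185.
Posterior precision = 1/σ₀² + n/σ² = 1/62.0944 + 14/140.8969 = (σ² + n·σ₀²)/(σ₀²σ²) = 1010.2185/(62.0944·140.8969); posterior variance σₙ² = σ₀²σ²/(σ² + n·σ₀²) = 62.0944·140.8969/1010.2185 = 8.660412.

8.660412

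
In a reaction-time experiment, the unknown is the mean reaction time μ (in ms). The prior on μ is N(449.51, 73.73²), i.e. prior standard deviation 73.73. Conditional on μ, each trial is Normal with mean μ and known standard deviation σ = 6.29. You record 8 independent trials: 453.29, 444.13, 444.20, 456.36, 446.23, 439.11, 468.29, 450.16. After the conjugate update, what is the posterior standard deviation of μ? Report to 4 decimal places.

2.2228

For Normal data with known variance σ², a Normal(μ₀, σ₀²) prior on μ is conjugate. Posterior precision = 1/σ₀² + n/σ²; posterior mean is the precision-weighted average of μ₀ and x̄.
σ₀² = 73.73² = 5436.1129, σ² = 6.29² = 39.5641; σ² + n·σ₀² = 39.5641 + 8·5436.1129 = 43528.4673.
Posterior precision = 1/σ₀² + n/σ² = 1/5436.1129 + 8/39.5641 = (σ² + n·σ₀²)/(σ₀²σ²) = 43528.4673/(5436.1129·39.5641); posterior variance σₙ² = σ₀²σ²/(σ² + n·σ₀²) = 5436.1129·39.5641/43528.4673 = 4.941017.
Posterior SD = √σₙ² = √(5436.1129·39.5641/43528.4673) = 2.2228.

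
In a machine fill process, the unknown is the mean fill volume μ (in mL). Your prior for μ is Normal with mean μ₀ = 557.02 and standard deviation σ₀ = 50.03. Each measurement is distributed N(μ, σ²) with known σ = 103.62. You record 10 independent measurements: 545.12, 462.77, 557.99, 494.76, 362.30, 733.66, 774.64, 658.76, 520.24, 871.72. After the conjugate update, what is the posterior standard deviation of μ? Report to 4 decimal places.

27.4115

For Normal data with known variance σ², a Normal(μ₀, σ₀²) prior on μ is conjugate. Posterior precision = 1/σ₀² + n/σ²; posterior mean is the precision-weighted average of μ₀ and x̄.
σ₀² = 50.03² = 2503.0009, σ² = 103.62² = 10737.1044; σ² + n·σ₀² = 10737.1044 + 10·2503.0009 = 35767.1134.
Posterior precision = 1/σ₀² + n/σ² = 1/2503.0009 + 10/10737.1044 = (σ² + n·σ₀²)/(σ₀²σ²) = 35767.1134/(2503.0009·10737.1044); posterior variance σₙ² = σ₀²σ²/(σ² + n·σ₀²) = 2503.0009·10737.1044/35767.1134 = 751.388061.
Posterior SD = √σₙ² = √(2503.0009·10737.1044/35767.1134) = 27.4115.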